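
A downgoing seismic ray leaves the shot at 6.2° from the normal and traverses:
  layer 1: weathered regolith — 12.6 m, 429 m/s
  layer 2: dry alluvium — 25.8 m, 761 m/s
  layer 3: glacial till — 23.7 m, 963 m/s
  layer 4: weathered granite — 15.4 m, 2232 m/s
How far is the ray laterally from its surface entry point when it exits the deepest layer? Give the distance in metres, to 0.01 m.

22.79 m

p = sin θ₁/V₁ = sin 6.2°/429 = 2.5175e-04 s/m is conserved through the stack.
Layer 1: θ = 6.20°; offset = 12.6·tan 6.20° = 1.3688 m.
Layer 2: sin θ = p·761 = 0.1916 → θ = 11.04°; offset = 25.8·tan 11.04° = 5.0360 m.
Layer 3: sin θ = p·963 = 0.2424 → θ = 14.03°; offset = 23.7·tan 14.03° = 5.9223 m.
Layer 4: sin θ = p·2232 = 0.5619 → θ = 34.19°; offset = 15.4·tan 34.19° = 10.4608 m.
Σ offsets = 22.7879 m.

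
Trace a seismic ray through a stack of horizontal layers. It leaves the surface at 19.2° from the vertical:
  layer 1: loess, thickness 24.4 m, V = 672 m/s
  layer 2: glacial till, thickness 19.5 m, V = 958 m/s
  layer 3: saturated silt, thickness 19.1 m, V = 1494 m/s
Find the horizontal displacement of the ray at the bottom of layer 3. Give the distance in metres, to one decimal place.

Apply Snell's law at each interface; in layer i the horizontal offset is hᵢ·tan θᵢ.
Layer 1: θ = 19.20°; offset = 24.4·tan 19.20° = 8.497 m.
Layer 2: sin θ = 958·sin 19.2°/672 = 0.4688, θ = 27.96°; offset = 19.5·tan 27.96° = 10.350 m.
Layer 3: sin θ = 1494·sin 19.2°/672 = 0.7311, θ = 46.98°; offset = 19.1·tan 46.98° = 20.469 m.
Summing the layer offsets gives 39.317 m.

39.3 m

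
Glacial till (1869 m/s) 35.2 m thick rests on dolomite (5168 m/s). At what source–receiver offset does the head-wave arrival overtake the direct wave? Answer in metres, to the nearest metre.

103 m

θ_c = arcsin(1869/5168) = 21.20°, so cos θ_c = 0.9323 and tᵢ = 2h cos θ_c/V₁ = 0.0351 s.
At crossover x/V₁ = x/V₂ + tᵢ ⇒ x = tᵢ/(1/V₁ − 1/V₂) = 0.03512/(5.3505e-04 − 1.9350e-04) = 102.82 m.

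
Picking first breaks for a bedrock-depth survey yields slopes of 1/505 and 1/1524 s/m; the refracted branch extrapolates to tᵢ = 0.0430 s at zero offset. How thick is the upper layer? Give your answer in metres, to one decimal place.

h = tᵢ·V₁·V₂ / (2·√(V₂²−V₁²)).
√(V₂²−V₁²) = √(1524² − 505²) = 1437.9 m/s.
h = 0.043 s × 505 × 1524 / (2 × 1437.9) = 11.51 m.

11.5 m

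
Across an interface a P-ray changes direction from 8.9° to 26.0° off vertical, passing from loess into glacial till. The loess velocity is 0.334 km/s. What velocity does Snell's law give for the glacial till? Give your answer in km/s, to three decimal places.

0.946 km/s

Snell's law: sin 8.9°/V₁ = sin 26.0°/V₂.
V₂ = V₁·sin 26.0°/sin 8.9° = 0.334 × 2.8335 = 0.946 km/s.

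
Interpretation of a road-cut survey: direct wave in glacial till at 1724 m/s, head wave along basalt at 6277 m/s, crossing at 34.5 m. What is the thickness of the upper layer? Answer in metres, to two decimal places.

13.01 m

h = (x_cross/2)·√((V₂−V₁)/(V₂+V₁)).
(V₂−V₁)/(V₂+V₁) = (6277−1724)/(6277+1724) = 0.5691; √ = 0.7544.
h = (34.5/2)·0.7544 = 13.01 m.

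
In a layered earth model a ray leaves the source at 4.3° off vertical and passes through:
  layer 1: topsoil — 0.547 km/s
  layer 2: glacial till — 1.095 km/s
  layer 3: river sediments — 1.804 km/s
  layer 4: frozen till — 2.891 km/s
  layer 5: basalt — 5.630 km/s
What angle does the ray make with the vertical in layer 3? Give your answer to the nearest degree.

14°

Ray parameter p = sin 4.3° / 0.547 = 1.3707e-01 s/km.
sin θ_3 = p·V_3 = 1.3707e-01 × 1.804 = 0.2473.
θ_3 = arcsin 0.2473 = 14.32°.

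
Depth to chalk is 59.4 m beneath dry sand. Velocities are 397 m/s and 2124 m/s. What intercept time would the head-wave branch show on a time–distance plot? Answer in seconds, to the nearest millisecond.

0.294 s

tᵢ = 2h·√(V₂²−V₁²)/(V₁V₂).
√(V₂²−V₁²) = √(2124²−397²) = 2086.6 m/s.
tᵢ = 2·59.4·2086.6/(397·2124) = 0.29397 s.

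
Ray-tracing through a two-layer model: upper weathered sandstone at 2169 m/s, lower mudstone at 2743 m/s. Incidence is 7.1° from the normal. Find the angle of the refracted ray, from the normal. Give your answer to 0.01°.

8.99°

sin θ₁/V₁ = sin θ₂/V₂ ⇒ sin θ₂ = 2743·sin 7.1°/2169 = 2743·0.1236/2169 = 0.1563.
θ₂ = arcsin 0.1563 = 8.99° from the normal.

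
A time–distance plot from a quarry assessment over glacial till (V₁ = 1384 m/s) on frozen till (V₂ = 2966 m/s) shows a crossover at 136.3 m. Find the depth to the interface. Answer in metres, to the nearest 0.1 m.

x_cross = 2h·√((V₂+V₁)/(V₂−V₁)) → h = x_cross / (2·√((V₂+V₁)/(V₂−V₁))).
√((V₂+V₁)/(V₂−V₁)) = √((2966+1384)/(2966−1384)) = 1.6582.
h = 136.3 / (2·1.6582) = 41.10 m.

41.1 m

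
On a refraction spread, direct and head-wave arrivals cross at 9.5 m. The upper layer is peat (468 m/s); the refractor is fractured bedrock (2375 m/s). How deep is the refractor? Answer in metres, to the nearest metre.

4 m

h = (x_cross/2)·√((V₂−V₁)/(V₂+V₁)).
(V₂−V₁)/(V₂+V₁) = (2375−468)/(2375+468) = 0.6708; √ = 0.8190.
h = (9.5/2)·0.8190 = 3.89 m.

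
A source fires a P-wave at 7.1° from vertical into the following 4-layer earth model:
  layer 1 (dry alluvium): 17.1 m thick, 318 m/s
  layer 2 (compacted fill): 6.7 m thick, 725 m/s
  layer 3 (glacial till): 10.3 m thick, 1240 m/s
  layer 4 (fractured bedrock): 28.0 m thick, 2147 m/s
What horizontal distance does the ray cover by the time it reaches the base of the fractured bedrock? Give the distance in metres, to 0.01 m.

Ray parameter p = sin 7.1° / 318 m/s = 3.8868e-04 s/m.
Layer 1: θ = 7.10°; offset = 17.1·tan 7.10° = 2.1299 m.
Layer 2: sin θ = p·725 = 0.2818 → θ = 16.37°; offset = 6.7·tan 16.37° = 1.9678 m.
Layer 3: sin θ = p·1240 = 0.4820 → θ = 28.81°; offset = 10.3·tan 28.81° = 5.6658 m.
Layer 4: sin θ = p·2147 = 0.8345 → θ = 56.56°; offset = 28.0·tan 56.56° = 42.4066 m.
Σ offsets = 52.1701 m.

52.17 m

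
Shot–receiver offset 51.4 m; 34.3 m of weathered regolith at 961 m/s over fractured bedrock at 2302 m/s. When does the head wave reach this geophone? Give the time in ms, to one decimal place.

t = x/V₂ + 2h·√(V₂²−V₁²)/(V₁V₂).
√(V₂²−V₁²) = √(2302²−961²) = 2091.8 m/s; delay term = 2·34.3·2091.8/(961·2302) = 0.06487 s.
t = 51.4/2302 + 0.06487 = 0.08719 s.

87.2 ms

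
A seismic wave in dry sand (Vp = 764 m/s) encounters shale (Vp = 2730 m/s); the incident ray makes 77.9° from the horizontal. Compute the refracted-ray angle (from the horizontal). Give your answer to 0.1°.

Convert to the normal: θ₁ = 90° − 77.9° = 12.1°.
Snell's law: sin θ₂ = (V₂/V₁)·sin θ₁ = (2730/764)·sin 12.1° = 0.7490.
θ₂ = sin⁻¹(0.7490) = 48.51° (from vertical).
From the interface: 90° − 48.51° = 41.49°.

41.5°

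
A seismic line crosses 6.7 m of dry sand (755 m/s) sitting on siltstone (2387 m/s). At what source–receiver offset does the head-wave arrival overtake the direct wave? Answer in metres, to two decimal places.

18.59 m

θ_c = arcsin(755/2387) = 18.44°, so cos θ_c = 0.9487 and tᵢ = 2h cos θ_c/V₁ = 0.0168 s.
At crossover x/V₁ = x/V₂ + tᵢ ⇒ x = tᵢ/(1/V₁ − 1/V₂) = 0.01684/(1.3245e-03 − 4.1894e-04) = 18.59 m.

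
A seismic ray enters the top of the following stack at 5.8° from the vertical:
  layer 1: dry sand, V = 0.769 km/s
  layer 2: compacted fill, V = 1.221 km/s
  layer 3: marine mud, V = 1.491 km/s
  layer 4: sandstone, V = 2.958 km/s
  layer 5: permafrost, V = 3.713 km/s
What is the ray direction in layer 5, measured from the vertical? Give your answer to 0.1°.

29.2°

Snell's law across each interface conserves sin θ / V, so sin θ_5 = V_5·sin θ₁/V₁.
sin θ_5 = 3.713 × sin 5.8° / 0.769 = 0.4879.
θ_5 = arcsin 0.4879 = 29.20°.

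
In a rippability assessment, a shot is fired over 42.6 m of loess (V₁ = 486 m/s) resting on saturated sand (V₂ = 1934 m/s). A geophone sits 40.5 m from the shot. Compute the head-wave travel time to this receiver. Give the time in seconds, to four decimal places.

0.1906 s

t = x/V₂ + 2h·√(V₂²−V₁²)/(V₁V₂).
√(V₂²−V₁²) = √(1934²−486²) = 1871.9 m/s; delay term = 2·42.6·1871.9/(486·1934) = 0.16968 s.
t = 40.5/1934 + 0.16968 = 0.19062 s.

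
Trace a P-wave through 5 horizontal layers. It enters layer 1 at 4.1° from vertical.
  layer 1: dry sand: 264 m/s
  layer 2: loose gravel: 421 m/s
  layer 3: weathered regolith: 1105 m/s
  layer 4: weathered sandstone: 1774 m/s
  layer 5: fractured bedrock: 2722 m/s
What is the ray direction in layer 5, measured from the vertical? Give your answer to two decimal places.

Ray parameter p = sin 4.1° / 264 = 2.7082e-04 s/m.
sin θ_5 = p·V_5 = 2.7082e-04 × 2722 = 0.7372.
θ_5 = 47.49° from the vertical.

47.49°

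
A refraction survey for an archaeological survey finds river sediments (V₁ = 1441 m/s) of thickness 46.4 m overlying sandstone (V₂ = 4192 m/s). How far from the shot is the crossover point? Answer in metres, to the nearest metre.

x_cross = 2h·√((V₂+V₁)/(V₂−V₁)).
(V₂+V₁)/(V₂−V₁) = (4192+1441)/(4192−1441) = 2.0476; √ = 1.4310.
x_cross = 2·46.4·1.4310 = 132.79 m.

133 m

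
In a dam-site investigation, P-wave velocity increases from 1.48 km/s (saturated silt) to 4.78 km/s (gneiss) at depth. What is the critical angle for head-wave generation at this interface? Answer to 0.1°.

At critical incidence the refracted ray runs along the interface (θ₂ = 90°), so sin θ_c = V₁/V₂.
θ_c = arcsin(1.48/4.78) = arcsin 0.3096 = 18.04°.

18.0°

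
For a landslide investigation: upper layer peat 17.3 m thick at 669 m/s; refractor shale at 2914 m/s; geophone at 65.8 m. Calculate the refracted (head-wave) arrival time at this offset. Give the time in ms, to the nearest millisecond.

t = x/V₂ + 2h·√(V₂²−V₁²)/(V₁V₂).
√(V₂²−V₁²) = √(2914²−669²) = 2836.2 m/s; delay term = 2·17.3·2836.2/(669·2914) = 0.05034 s.
t = 65.8/2914 + 0.05034 = 0.07292 s.

73 ms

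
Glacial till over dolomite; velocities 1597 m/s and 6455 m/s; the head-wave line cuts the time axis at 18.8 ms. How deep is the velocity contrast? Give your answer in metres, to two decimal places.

15.49 m

h = tᵢ·V₁·V₂ / (2·√(V₂²−V₁²)).
√(V₂²−V₁²) = √(6455² − 1597²) = 6254.3 m/s.
h = 0.0188 s × 1597 × 6455 / (2 × 6254.3) = 15.49 m.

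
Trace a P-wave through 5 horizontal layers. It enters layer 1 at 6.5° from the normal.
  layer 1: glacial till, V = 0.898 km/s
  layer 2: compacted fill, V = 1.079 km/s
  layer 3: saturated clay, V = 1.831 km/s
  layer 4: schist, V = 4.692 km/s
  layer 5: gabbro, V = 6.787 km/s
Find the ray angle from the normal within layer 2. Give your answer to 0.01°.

Ray parameter p = sin 6.5° / 0.898 = 1.2606e-01 s/km.
sin θ_2 = p·V_2 = 1.2606e-01 × 1.079 = 0.1360.
θ_2 = arcsin 0.1360 = 7.82°.

7.82°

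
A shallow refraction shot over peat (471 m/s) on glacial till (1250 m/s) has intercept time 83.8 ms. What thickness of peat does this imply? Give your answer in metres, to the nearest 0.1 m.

21.3 m

θ_c = arcsin(471/1250) = 22.14°; cos θ_c = 0.9263.
tᵢ = 2h cos θ_c/V₁ ⇒ h = tᵢ·V₁/(2 cos θ_c) = 0.0838·471/(2·0.9263) = 21.31 m.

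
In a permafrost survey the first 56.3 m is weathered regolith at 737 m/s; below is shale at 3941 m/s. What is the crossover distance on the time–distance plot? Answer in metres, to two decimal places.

x_cross = 2h·√((V₂+V₁)/(V₂−V₁)).
(V₂+V₁)/(V₂−V₁) = (3941+737)/(3941−737) = 1.4600; √ = 1.2083.
x_cross = 2·56.3·1.2083 = 136.06 m.

136.06 m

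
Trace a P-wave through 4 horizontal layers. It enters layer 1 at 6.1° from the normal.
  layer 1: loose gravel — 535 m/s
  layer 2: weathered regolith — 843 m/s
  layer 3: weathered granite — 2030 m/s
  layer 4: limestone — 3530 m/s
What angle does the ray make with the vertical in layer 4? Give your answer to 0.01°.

44.52°

Ray parameter p = sin 6.1° / 535 = 1.9862e-04 s/m.
sin θ_4 = p·V_4 = 1.9862e-04 × 3530 = 0.7011.
θ_4 = 44.52° from the vertical.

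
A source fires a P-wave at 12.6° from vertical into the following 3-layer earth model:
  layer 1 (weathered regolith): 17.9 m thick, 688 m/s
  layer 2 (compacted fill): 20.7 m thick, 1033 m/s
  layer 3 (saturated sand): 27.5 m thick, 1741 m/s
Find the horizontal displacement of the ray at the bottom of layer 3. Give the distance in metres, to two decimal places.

29.38 m

Ray parameter p = sin 12.6° / 688 m/s = 3.1707e-04 s/m.
Layer 1: θ = 12.60°; offset = 17.9·tan 12.60° = 4.0011 m.
Layer 2: sin θ = p·1033 = 0.3275 → θ = 19.12°; offset = 20.7·tan 19.12° = 7.1757 m.
Layer 3: sin θ = p·1741 = 0.5520 → θ = 33.51°; offset = 27.5·tan 33.51° = 18.2056 m.
Summing the layer offsets gives 29.3825 m.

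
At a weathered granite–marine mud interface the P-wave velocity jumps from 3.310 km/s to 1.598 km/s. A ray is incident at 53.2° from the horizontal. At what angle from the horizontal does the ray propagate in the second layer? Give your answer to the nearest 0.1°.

73.2°

Angle from the normal: 90° − 53.2° = 36.8°.
sin θ₁/V₁ = sin θ₂/V₂ ⇒ sin θ₂ = 1.598·sin 36.8°/3.310 = 1.598·0.5990/3.310 = 0.2892.
θ₂ = arcsin 0.2892 = 16.81° from the normal.
From the interface: 90° − 16.81° = 73.19°.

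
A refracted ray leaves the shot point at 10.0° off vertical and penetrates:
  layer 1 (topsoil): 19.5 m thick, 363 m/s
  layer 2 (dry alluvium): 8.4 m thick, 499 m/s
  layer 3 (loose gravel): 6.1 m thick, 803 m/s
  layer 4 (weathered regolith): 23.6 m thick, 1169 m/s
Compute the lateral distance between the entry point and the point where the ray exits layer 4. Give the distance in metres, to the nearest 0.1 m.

24.0 m

p = sin θ₁/V₁ = sin 10.0°/363 = 4.7837e-04 s/m is conserved through the stack.
Layer 1: θ = 10.00°; offset = 19.5·tan 10.00° = 3.438 m.
Layer 2: sin θ = p·499 = 0.2387 → θ = 13.81°; offset = 8.4·tan 13.81° = 2.065 m.
Layer 3: sin θ = p·803 = 0.3841 → θ = 22.59°; offset = 6.1·tan 22.59° = 2.538 m.
Layer 4: sin θ = p·1169 = 0.5592 → θ = 34.00°; offset = 23.6·tan 34.00° = 15.919 m.
Total horizontal offset = 23.960 m.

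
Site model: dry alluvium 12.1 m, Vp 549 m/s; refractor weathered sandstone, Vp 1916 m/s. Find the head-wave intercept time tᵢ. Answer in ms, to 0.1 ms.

tᵢ = 2h·√(V₂²−V₁²)/(V₁V₂).
√(V₂²−V₁²) = √(1916²−549²) = 1835.7 m/s.
tᵢ = 2·12.1·1835.7/(549·1916) = 0.04223 s.

42.2 ms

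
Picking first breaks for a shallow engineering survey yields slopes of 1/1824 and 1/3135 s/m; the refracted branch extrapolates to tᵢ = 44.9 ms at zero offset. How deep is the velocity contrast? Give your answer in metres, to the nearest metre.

50 m

θ_c = arcsin(1824/3135) = 35.58°; cos θ_c = 0.8133.
tᵢ = 2h cos θ_c/V₁ ⇒ h = tᵢ·V₁/(2 cos θ_c) = 0.0449·1824/(2·0.8133) = 50.35 m.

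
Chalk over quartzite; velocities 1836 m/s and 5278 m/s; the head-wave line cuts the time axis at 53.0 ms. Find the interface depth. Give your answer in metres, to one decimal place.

θ_c = arcsin(1836/5278) = 20.36°; cos θ_c = 0.9375.
tᵢ = 2h cos θ_c/V₁ ⇒ h = tᵢ·V₁/(2 cos θ_c) = 0.053·1836/(2·0.9375) = 51.90 m.

51.9 m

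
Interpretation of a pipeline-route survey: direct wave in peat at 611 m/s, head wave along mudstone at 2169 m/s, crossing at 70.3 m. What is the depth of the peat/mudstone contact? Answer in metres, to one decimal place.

26.3 m

x_cross = 2h·√((V₂+V₁)/(V₂−V₁)) → h = x_cross / (2·√((V₂+V₁)/(V₂−V₁))).
√((V₂+V₁)/(V₂−V₁)) = √((2169+611)/(2169−611)) = 1.3358.
h = 70.3 / (2·1.3358) = 26.31 m.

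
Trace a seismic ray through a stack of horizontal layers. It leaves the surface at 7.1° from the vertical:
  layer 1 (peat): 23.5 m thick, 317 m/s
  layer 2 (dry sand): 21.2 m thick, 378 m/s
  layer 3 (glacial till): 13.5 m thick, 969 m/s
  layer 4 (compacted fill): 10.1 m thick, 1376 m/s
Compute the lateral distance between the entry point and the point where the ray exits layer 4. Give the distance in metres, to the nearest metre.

Ray parameter p = sin 7.1° / 317 m/s = 3.8991e-04 s/m.
Layer 1: θ = 7.10°; offset = 23.5·tan 7.10° = 2.927 m.
Layer 2: sin θ = p·378 = 0.1474 → θ = 8.48°; offset = 21.2·tan 8.48° = 3.159 m.
Layer 3: sin θ = p·969 = 0.3778 → θ = 22.20°; offset = 13.5·tan 22.20° = 5.509 m.
Layer 4: sin θ = p·1376 = 0.5365 → θ = 32.45°; offset = 10.1·tan 32.45° = 6.421 m.
Σ offsets = 18.016 m.

18 m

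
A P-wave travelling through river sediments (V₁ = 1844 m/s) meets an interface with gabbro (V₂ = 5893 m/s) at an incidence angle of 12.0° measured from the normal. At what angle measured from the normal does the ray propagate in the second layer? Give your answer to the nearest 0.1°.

41.6°

sin θ₁/V₁ = sin θ₂/V₂ ⇒ sin θ₂ = 5893·sin 12.0°/1844 = 5893·0.2079/1844 = 0.6644.
θ₂ = sin⁻¹(0.6644) = 41.64° (from vertical).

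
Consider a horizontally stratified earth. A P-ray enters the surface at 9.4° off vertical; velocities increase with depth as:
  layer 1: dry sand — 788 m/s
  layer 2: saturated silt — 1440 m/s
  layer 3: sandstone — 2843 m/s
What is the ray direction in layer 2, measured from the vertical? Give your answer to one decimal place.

Snell's law across each interface conserves sin θ / V, so sin θ_2 = V_2·sin θ₁/V₁.
sin θ_2 = 1440 × sin 9.4° / 788 = 0.2985.
θ_2 = 17.37° from the vertical.

17.4°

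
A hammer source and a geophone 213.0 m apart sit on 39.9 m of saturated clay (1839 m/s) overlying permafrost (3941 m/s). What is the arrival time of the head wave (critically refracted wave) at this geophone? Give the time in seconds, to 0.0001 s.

θ_c = arcsin(V₁/V₂) = arcsin(1839/3941) = 27.82°, cos θ_c = 0.8845.
Intercept time tᵢ = 2h cos θ_c / V₁ = 2·39.9·0.8845/1839 = 0.03838 s.
t = x/V₂ + tᵢ = 213.0/3941 + 0.03838 = 0.09243 s.

0.0924 s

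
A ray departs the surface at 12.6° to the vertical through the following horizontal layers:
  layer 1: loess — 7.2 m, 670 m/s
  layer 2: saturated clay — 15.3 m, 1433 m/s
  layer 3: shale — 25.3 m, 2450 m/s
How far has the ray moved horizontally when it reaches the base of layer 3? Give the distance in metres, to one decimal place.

43.1 m

Ray parameter p = sin 12.6° / 670 m/s = 3.2559e-04 s/m.
Layer 1: θ = 12.60°; offset = 7.2·tan 12.60° = 1.609 m.
Layer 2: sin θ = p·1433 = 0.4666 → θ = 27.81°; offset = 15.3·tan 27.81° = 8.071 m.
Layer 3: sin θ = p·2450 = 0.7977 → θ = 52.91°; offset = 25.3·tan 52.91° = 33.465 m.
Summing the layer offsets gives 43.145 m.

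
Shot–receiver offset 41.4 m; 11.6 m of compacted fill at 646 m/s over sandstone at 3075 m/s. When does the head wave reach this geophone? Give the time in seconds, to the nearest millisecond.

0.049 s

θ_c = arcsin(V₁/V₂) = arcsin(646/3075) = 12.13°, cos θ_c = 0.9777.
Intercept time tᵢ = 2h cos θ_c / V₁ = 2·11.6·0.9777/646 = 0.03511 s.
t = x/V₂ + tᵢ = 41.4/3075 + 0.03511 = 0.04858 s.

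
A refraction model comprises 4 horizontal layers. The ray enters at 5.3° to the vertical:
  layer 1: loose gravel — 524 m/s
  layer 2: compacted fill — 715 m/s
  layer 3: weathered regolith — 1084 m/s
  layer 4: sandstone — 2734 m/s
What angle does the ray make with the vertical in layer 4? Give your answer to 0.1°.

Snell's law across each interface conserves sin θ / V, so sin θ_4 = V_4·sin θ₁/V₁.
sin θ_4 = 2734 × sin 5.3° / 524 = 0.4819.
θ_4 = arcsin 0.4819 = 28.81°.

28.8°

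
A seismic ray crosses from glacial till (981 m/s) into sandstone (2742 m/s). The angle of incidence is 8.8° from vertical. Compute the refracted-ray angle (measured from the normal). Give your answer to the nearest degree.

Snell's law: sin θ₂ = (V₂/V₁)·sin θ₁ = (2742/981)·sin 8.8° = 0.4276.
θ₂ = sin⁻¹(0.4276) = 25.32° (from vertical).

25°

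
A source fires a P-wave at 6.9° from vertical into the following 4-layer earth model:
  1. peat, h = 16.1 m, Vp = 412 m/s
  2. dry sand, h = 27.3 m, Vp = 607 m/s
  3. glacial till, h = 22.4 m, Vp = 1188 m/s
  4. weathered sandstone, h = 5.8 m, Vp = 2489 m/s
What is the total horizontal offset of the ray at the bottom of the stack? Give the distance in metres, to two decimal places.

Apply Snell's law at each interface; in layer i the horizontal offset is hᵢ·tan θᵢ.
Layer 1: θ = 6.90°; offset = 16.1·tan 6.90° = 1.9483 m.
Layer 2: sin θ = 607·sin 6.9°/412 = 0.1770, θ = 10.19°; offset = 27.3·tan 10.19° = 4.9096 m.
Layer 3: sin θ = 1188·sin 6.9°/412 = 0.3464, θ = 20.27°; offset = 22.4·tan 20.27° = 8.2719 m.
Layer 4: sin θ = 2489·sin 6.9°/412 = 0.7258, θ = 46.53°; offset = 5.8·tan 46.53° = 6.1191 m.
Total horizontal offset = 21.2488 m.

21.25 m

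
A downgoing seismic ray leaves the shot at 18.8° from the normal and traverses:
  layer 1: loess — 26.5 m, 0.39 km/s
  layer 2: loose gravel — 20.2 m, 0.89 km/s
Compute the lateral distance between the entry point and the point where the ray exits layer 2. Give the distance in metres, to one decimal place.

30.9 m

Apply Snell's law at each interface; in layer i the horizontal offset is hᵢ·tan θᵢ.
Layer 1: θ = 18.80°; offset = 26.5·tan 18.80° = 9.021 m.
Layer 2: sin θ = 0.89·sin 18.8°/0.39 = 0.7354, θ = 47.34°; offset = 20.2·tan 47.34° = 21.924 m.
Σ offsets = 30.945 m.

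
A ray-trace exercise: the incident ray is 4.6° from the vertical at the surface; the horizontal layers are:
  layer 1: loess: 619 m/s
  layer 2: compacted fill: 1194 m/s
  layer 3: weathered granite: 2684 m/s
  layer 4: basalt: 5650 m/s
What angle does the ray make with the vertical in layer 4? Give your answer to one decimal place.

47.1°

Snell's law across each interface conserves sin θ / V, so sin θ_4 = V_4·sin θ₁/V₁.
sin θ_4 = 5650 × sin 4.6° / 619 = 0.7320.
θ_4 = arcsin 0.7320 = 47.06°.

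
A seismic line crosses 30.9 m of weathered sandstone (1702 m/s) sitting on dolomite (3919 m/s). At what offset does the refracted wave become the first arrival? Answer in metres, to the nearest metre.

x_cross = 2h·√((V₂+V₁)/(V₂−V₁)).
(V₂+V₁)/(V₂−V₁) = (3919+1702)/(3919−1702) = 2.5354; √ = 1.5923.
x_cross = 2·30.9·1.5923 = 98.40 m.

98 m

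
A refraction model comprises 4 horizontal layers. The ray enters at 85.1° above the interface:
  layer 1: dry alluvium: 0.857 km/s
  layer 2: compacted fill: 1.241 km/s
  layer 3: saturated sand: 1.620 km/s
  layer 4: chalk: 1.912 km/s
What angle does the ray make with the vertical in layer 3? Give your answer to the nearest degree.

9°

From the normal: θ₁ = 90° − 85.1° = 4.9°.
Ray parameter p = sin 4.9° / 0.857 = 9.9670e-02 s/km.
sin θ_3 = p·V_3 = 9.9670e-02 × 1.620 = 0.1615.
θ_3 = arcsin 0.1615 = 9.29°.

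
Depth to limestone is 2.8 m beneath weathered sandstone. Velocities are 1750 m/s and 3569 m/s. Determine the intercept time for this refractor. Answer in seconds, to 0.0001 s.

θ_c = arcsin(V₁/V₂) = arcsin(1750/3569) = 29.36°; cos θ_c = 0.8715.
tᵢ = 2h·cos θ_c / V₁ = 2·2.8·0.8715 / 1750 = 0.00279 s.

0.0028 s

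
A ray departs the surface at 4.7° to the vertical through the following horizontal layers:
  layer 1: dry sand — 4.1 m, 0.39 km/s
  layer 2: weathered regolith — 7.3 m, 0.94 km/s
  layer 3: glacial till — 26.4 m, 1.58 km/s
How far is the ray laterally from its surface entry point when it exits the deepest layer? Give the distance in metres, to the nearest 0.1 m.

11.1 m

p = sin θ₁/V₁ = sin 4.7°/0.39 = 2.1010e-01 s/km is conserved through the stack.
Layer 1: θ = 4.70°; offset = 4.1·tan 4.70° = 0.337 m.
Layer 2: sin θ = p·0.94 = 0.1975 → θ = 11.39°; offset = 7.3·tan 11.39° = 1.471 m.
Layer 3: sin θ = p·1.58 = 0.3320 → θ = 19.39°; offset = 26.4·tan 19.39° = 9.290 m.
Summing the layer offsets gives 11.098 m.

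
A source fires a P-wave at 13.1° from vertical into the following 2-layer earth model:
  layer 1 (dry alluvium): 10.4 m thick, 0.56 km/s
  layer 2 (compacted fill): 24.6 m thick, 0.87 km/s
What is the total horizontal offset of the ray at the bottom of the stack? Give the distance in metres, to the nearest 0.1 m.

11.7 m

Apply Snell's law at each interface; in layer i the horizontal offset is hᵢ·tan θᵢ.
Layer 1: θ = 13.10°; offset = 10.4·tan 13.10° = 2.420 m.
Layer 2: sin θ = 0.87·sin 13.1°/0.56 = 0.3521, θ = 20.62°; offset = 24.6·tan 20.62° = 9.255 m.
Σ offsets = 11.675 m.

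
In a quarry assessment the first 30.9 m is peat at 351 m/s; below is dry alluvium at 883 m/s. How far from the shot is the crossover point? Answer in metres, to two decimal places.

94.12 m

θ_c = arcsin(351/883) = 23.42°, so cos θ_c = 0.9176 and tᵢ = 2h cos θ_c/V₁ = 0.1616 s.
At crossover x/V₁ = x/V₂ + tᵢ ⇒ x = tᵢ/(1/V₁ − 1/V₂) = 0.16156/(2.8490e-03 − 1.1325e-03) = 94.12 m.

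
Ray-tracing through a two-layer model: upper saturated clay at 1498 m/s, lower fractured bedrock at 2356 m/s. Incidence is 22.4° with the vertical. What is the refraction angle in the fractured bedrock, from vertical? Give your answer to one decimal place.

36.8°

Snell's law: sin θ₂ = (V₂/V₁)·sin θ₁ = (2356/1498)·sin 22.4° = 0.5993.
θ₂ = arcsin 0.5993 = 36.82° from the normal.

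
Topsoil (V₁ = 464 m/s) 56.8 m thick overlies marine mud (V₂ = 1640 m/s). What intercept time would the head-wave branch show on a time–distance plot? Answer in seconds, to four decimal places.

0.2348 s

tᵢ = 2h·√(V₂²−V₁²)/(V₁V₂).
√(V₂²−V₁²) = √(1640²−464²) = 1573.0 m/s.
tᵢ = 2·56.8·1573.0/(464·1640) = 0.23482 s.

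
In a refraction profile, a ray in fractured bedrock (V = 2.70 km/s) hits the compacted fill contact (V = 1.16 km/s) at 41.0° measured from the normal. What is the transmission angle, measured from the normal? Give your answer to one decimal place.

16.4°

Snell's law: sin θ₂ = (V₂/V₁)·sin θ₁ = (1.16/2.70)·sin 41.0° = 0.2819.
θ₂ = arcsin 0.2819 = 16.37° from the normal.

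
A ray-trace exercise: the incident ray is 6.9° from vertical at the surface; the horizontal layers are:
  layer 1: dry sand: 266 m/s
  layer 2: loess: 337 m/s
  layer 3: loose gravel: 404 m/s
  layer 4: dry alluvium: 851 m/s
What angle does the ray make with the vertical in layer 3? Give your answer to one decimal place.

10.5°

Ray parameter p = sin 6.9° / 266 = 4.5164e-04 s/m.
sin θ_3 = p·V_3 = 4.5164e-04 × 404 = 0.1825.
θ_3 = arcsin 0.1825 = 10.51°.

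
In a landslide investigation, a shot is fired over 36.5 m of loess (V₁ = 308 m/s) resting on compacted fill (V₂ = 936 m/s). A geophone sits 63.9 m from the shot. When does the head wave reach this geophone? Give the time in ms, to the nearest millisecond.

θ_c = arcsin(V₁/V₂) = arcsin(308/936) = 19.21°, cos θ_c = 0.9443.
Intercept time tᵢ = 2h cos θ_c / V₁ = 2·36.5·0.9443/308 = 0.22381 s.
t = x/V₂ + tᵢ = 63.9/936 + 0.22381 = 0.29208 s.

292 ms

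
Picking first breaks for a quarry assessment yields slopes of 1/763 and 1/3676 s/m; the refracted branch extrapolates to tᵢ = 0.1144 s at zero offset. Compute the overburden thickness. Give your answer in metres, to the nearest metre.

45 m

h = tᵢ·V₁·V₂ / (2·√(V₂²−V₁²)).
√(V₂²−V₁²) = √(3676² − 763²) = 3595.9 m/s.
h = 0.1144 s × 763 × 3676 / (2 × 3595.9) = 44.62 m.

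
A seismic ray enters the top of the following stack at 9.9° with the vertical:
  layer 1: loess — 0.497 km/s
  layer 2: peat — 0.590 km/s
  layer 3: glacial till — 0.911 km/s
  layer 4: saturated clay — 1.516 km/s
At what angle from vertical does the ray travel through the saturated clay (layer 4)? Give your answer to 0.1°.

31.6°

Ray parameter p = sin 9.9° / 0.497 = 3.4593e-01 s/km.
sin θ_4 = p·V_4 = 3.4593e-01 × 1.516 = 0.5244.
θ_4 = 31.63° from the vertical.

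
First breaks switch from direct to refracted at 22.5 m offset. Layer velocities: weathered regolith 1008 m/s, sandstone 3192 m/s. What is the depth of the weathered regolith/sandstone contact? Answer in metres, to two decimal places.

x_cross = 2h·√((V₂+V₁)/(V₂−V₁)) → h = x_cross / (2·√((V₂+V₁)/(V₂−V₁))).
√((V₂+V₁)/(V₂−V₁)) = √((3192+1008)/(3192−1008)) = 1.3868.
h = 22.5 / (2·1.3868) = 8.11 m.

8.11 m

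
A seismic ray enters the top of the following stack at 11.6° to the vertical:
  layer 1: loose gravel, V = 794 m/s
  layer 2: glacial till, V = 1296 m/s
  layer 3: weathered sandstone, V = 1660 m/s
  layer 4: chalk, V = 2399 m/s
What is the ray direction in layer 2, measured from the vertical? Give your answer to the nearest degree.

Snell's law across each interface conserves sin θ / V, so sin θ_2 = V_2·sin θ₁/V₁.
sin θ_2 = 1296 × sin 11.6° / 794 = 0.3282.
θ_2 = 19.16° from the vertical.

19°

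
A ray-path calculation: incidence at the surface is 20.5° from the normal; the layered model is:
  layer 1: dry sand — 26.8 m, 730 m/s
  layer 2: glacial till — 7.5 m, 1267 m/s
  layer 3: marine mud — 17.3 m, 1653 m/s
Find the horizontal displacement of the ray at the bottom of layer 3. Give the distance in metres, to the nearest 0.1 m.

38.3 m

Apply Snell's law at each interface; in layer i the horizontal offset is hᵢ·tan θᵢ.
Layer 1: θ = 20.50°; offset = 26.8·tan 20.50° = 10.020 m.
Layer 2: sin θ = 1267·sin 20.5°/730 = 0.6078, θ = 37.43°; offset = 7.5·tan 37.43° = 5.741 m.
Layer 3: sin θ = 1653·sin 20.5°/730 = 0.7930, θ = 52.47°; offset = 17.3·tan 52.47° = 22.519 m.
Total horizontal offset = 38.280 m.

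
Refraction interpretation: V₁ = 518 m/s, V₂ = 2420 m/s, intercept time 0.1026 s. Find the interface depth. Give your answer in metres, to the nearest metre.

θ_c = arcsin(518/2420) = 12.36°; cos θ_c = 0.9768.
tᵢ = 2h cos θ_c/V₁ ⇒ h = tᵢ·V₁/(2 cos θ_c) = 0.1026·518/(2·0.9768) = 27.20 m.

27 m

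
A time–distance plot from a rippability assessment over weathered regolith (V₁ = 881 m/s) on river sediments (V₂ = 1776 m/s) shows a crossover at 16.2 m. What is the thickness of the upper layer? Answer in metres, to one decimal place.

4.7 m

x_cross = 2h·√((V₂+V₁)/(V₂−V₁)) → h = x_cross / (2·√((V₂+V₁)/(V₂−V₁))).
√((V₂+V₁)/(V₂−V₁)) = √((1776+881)/(1776−881)) = 1.7230.
h = 16.2 / (2·1.7230) = 4.70 m.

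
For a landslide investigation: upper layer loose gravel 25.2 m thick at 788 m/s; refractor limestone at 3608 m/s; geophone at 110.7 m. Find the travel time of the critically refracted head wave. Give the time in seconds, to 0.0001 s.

t = x/V₂ + 2h·√(V₂²−V₁²)/(V₁V₂).
√(V₂²−V₁²) = √(3608²−788²) = 3520.9 m/s; delay term = 2·25.2·3520.9/(788·3608) = 0.06242 s.
t = 110.7/3608 + 0.06242 = 0.09310 s.

0.0931 s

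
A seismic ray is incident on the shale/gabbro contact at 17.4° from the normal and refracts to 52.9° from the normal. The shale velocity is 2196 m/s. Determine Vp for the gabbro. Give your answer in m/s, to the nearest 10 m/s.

Snell's law: sin 17.4°/V₁ = sin 52.9°/V₂.
V₂ = V₁·sin 52.9°/sin 17.4° = 2196 × 2.6671 = 5857.04 m/s.

5860 m/s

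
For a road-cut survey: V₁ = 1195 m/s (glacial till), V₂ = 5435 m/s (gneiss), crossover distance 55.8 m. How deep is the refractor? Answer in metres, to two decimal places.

22.31 m

h = (x_cross/2)·√((V₂−V₁)/(V₂+V₁)).
(V₂−V₁)/(V₂+V₁) = (5435−1195)/(5435+1195) = 0.6395; √ = 0.7997.
h = (55.8/2)·0.7997 = 22.31 m.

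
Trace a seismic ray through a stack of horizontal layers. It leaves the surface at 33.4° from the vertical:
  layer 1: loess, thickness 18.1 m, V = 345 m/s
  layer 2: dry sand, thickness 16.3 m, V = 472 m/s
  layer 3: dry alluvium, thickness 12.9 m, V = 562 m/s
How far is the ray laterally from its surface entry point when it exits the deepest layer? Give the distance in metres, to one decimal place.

56.7 m

Apply Snell's law at each interface; in layer i the horizontal offset is hᵢ·tan θᵢ.
Layer 1: θ = 33.40°; offset = 18.1·tan 33.40° = 11.935 m.
Layer 2: sin θ = 472·sin 33.4°/345 = 0.7531, θ = 48.86°; offset = 16.3·tan 48.86° = 18.660 m.
Layer 3: sin θ = 562·sin 33.4°/345 = 0.8967, θ = 63.73°; offset = 12.9·tan 63.73° = 26.137 m.
Total horizontal offset = 56.731 m.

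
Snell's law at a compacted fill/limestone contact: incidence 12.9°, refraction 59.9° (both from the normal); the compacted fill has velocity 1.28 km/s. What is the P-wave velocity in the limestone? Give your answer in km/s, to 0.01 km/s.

Snell's law: sin 12.9°/V₁ = sin 59.9°/V₂.
V₂ = V₁·sin 59.9°/sin 12.9° = 1.28 × 3.8753 = 4.96 km/s.

4.96 km/s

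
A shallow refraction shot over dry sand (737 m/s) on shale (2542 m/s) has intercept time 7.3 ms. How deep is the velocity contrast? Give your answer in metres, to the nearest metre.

h = tᵢ·V₁·V₂ / (2·√(V₂²−V₁²)).
√(V₂²−V₁²) = √(2542² − 737²) = 2432.8 m/s.
h = 0.0073 s × 737 × 2542 / (2 × 2432.8) = 2.81 m.

3 m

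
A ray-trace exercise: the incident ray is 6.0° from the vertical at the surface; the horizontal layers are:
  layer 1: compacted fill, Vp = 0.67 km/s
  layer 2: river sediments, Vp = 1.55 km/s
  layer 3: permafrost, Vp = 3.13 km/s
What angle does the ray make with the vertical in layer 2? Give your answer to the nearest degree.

14°

Ray parameter p = sin 6.0° / 0.67 = 1.5601e-01 s/km.
sin θ_2 = p·V_2 = 1.5601e-01 × 1.55 = 0.2418.
θ_2 = arcsin 0.2418 = 13.99°.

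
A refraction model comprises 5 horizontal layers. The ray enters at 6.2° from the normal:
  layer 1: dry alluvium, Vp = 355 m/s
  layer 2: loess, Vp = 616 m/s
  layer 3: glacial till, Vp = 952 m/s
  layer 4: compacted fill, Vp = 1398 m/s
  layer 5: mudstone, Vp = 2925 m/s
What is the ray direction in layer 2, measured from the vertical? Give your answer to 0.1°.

10.8°

Snell's law across each interface conserves sin θ / V, so sin θ_2 = V_2·sin θ₁/V₁.
sin θ_2 = 616 × sin 6.2° / 355 = 0.1874.
θ_2 = arcsin 0.1874 = 10.80°.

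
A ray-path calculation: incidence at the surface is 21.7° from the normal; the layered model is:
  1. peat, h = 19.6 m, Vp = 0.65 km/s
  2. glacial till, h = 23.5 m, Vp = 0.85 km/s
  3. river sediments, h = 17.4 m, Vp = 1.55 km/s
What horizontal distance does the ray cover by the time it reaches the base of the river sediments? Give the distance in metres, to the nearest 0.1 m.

53.3 m

Apply Snell's law at each interface; in layer i the horizontal offset is hᵢ·tan θᵢ.
Layer 1: θ = 21.70°; offset = 19.6·tan 21.70° = 7.800 m.
Layer 2: sin θ = 0.85·sin 21.7°/0.65 = 0.4835, θ = 28.92°; offset = 23.5·tan 28.92° = 12.981 m.
Layer 3: sin θ = 1.55·sin 21.7°/0.65 = 0.8817, θ = 61.85°; offset = 17.4·tan 61.85° = 32.517 m.
Summing the layer offsets gives 53.298 m.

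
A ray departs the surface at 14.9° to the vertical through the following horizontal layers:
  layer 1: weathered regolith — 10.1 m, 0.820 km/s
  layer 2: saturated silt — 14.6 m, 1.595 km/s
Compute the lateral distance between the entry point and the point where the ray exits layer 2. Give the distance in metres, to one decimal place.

Apply Snell's law at each interface; in layer i the horizontal offset is hᵢ·tan θᵢ.
Layer 1: θ = 14.90°; offset = 10.1·tan 14.90° = 2.687 m.
Layer 2: sin θ = 1.595·sin 14.9°/0.820 = 0.5002, θ = 30.01°; offset = 14.6·tan 30.01° = 8.433 m.
Total horizontal offset = 11.120 m.

11.1 m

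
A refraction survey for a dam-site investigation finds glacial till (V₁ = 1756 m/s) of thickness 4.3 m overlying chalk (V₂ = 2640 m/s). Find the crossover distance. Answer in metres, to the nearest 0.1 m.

19.2 m

θ_c = arcsin(1756/2640) = 41.69°, so cos θ_c = 0.7467 and tᵢ = 2h cos θ_c/V₁ = 0.0037 s.
At crossover x/V₁ = x/V₂ + tᵢ ⇒ x = tᵢ/(1/V₁ − 1/V₂) = 0.00366/(5.6948e-04 − 3.7879e-04) = 19.18 m.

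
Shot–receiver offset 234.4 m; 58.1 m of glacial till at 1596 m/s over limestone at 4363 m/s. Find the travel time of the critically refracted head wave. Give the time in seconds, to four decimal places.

0.1215 s

θ_c = arcsin(V₁/V₂) = arcsin(1596/4363) = 21.46°, cos θ_c = 0.9307.
Intercept time tᵢ = 2h cos θ_c / V₁ = 2·58.1·0.9307/1596 = 0.06776 s.
t = x/V₂ + tᵢ = 234.4/4363 + 0.06776 = 0.12149 s.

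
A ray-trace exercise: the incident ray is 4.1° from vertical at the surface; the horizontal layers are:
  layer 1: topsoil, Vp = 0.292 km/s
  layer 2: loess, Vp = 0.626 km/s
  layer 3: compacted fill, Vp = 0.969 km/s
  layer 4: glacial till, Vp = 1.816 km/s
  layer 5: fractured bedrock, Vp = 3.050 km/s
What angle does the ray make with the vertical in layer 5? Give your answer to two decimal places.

48.31°

Ray parameter p = sin 4.1° / 0.292 = 2.4485e-01 s/km.
sin θ_5 = p·V_5 = 2.4485e-01 × 3.050 = 0.7468.
θ_5 = arcsin 0.7468 = 48.31°.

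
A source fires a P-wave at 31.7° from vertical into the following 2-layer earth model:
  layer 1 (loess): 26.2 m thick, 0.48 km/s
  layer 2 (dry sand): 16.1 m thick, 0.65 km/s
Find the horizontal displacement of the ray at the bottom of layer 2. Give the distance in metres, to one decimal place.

Ray parameter p = sin 31.7° / 0.48 km/s = 1.0947e+00 s/km.
Layer 1: θ = 31.70°; offset = 26.2·tan 31.70° = 16.181 m.
Layer 2: sin θ = p·0.65 = 0.7116 → θ = 45.36°; offset = 16.1·tan 45.36° = 16.305 m.
Σ offsets = 32.487 m.

32.5 m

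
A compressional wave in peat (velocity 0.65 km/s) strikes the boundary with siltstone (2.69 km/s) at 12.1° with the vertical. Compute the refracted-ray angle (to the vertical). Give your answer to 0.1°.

60.2°

Snell's law: sin θ₂ = (V₂/V₁)·sin θ₁ = (2.69/0.65)·sin 12.1° = 0.8675.
θ₂ = sin⁻¹(0.8675) = 60.17° (from vertical).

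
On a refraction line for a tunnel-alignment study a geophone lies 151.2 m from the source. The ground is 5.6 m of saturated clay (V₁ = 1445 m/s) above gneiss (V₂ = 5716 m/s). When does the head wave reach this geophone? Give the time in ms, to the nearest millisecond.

34 ms

t = x/V₂ + 2h·√(V₂²−V₁²)/(V₁V₂).
√(V₂²−V₁²) = √(5716²−1445²) = 5530.3 m/s; delay term = 2·5.6·5530.3/(1445·5716) = 0.00750 s.
t = 151.2/5716 + 0.00750 = 0.03395 s.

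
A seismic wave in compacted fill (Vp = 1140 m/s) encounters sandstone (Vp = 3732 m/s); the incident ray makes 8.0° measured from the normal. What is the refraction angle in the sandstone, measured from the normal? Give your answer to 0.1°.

27.1°

sin θ₁/V₁ = sin θ₂/V₂ ⇒ sin θ₂ = 3732·sin 8.0°/1140 = 3732·0.1392/1140 = 0.4556.
θ₂ = sin⁻¹(0.4556) = 27.10° (from vertical).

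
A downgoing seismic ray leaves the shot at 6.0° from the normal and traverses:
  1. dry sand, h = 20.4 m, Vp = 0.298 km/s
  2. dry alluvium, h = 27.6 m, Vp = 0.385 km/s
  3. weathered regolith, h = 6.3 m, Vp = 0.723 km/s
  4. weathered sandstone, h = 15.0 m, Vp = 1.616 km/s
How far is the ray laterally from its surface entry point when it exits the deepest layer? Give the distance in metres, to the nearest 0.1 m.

17.9 m

Apply Snell's law at each interface; in layer i the horizontal offset is hᵢ·tan θᵢ.
Layer 1: θ = 6.00°; offset = 20.4·tan 6.00° = 2.144 m.
Layer 2: sin θ = 0.385·sin 6.0°/0.298 = 0.1350, θ = 7.76°; offset = 27.6·tan 7.76° = 3.762 m.
Layer 3: sin θ = 0.723·sin 6.0°/0.298 = 0.2536, θ = 14.69°; offset = 6.3·tan 14.69° = 1.652 m.
Layer 4: sin θ = 1.616·sin 6.0°/0.298 = 0.5668, θ = 34.53°; offset = 15.0·tan 34.53° = 10.321 m.
Summing the layer offsets gives 17.878 m.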